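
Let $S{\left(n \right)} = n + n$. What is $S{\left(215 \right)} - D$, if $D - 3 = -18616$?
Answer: $19043$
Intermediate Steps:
$D = -18613$ ($D = 3 - 18616 = -18613$)
$S{\left(n \right)} = 2 n$
$S{\left(215 \right)} - D = 2 \cdot 215 - -18613 = 430 + 18613 = 19043$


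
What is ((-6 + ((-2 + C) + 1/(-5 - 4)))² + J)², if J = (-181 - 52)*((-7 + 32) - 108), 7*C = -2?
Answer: 5934596448014224/15752961 ≈ 3.7673e+8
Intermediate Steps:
C = -2/7 (C = (⅐)*(-2) = -2/7 ≈ -0.28571)
J = 19339 (J = -233*(25 - 108) = -233*(-83) = 19339)
((-6 + ((-2 + C) + 1/(-5 - 4)))² + J)² = ((-6 + ((-2 - 2/7) + 1/(-5 - 4)))² + 19339)² = ((-6 + (-16/7 + 1/(-9)))² + 19339)² = ((-6 + (-16/7 - ⅑))² + 19339)² = ((-6 - 151/63)² + 19339)² = ((-529/63)² + 19339)² = (279841/3969 + 19339)² = (77036332/3969)² = 5934596448014224/15752961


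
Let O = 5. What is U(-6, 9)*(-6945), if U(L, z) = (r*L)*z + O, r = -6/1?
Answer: -2284905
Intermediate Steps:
r = -6 (r = -6*1 = -6)
U(L, z) = 5 - 6*L*z (U(L, z) = (-6*L)*z + 5 = -6*L*z + 5 = 5 - 6*L*z)
U(-6, 9)*(-6945) = (5 - 6*(-6)*9)*(-6945) = (5 + 324)*(-6945) = 329*(-6945) = -2284905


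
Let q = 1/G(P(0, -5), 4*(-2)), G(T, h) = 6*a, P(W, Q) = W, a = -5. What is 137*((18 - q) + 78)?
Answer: 394697/30 ≈ 13157.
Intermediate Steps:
G(T, h) = -30 (G(T, h) = 6*(-5) = -30)
q = -1/30 (q = 1/(-30) = -1/30 ≈ -0.033333)
137*((18 - q) + 78) = 137*((18 - 1*(-1/30)) + 78) = 137*((18 + 1/30) + 78) = 137*(541/30 + 78) = 137*(2881/30) = 394697/30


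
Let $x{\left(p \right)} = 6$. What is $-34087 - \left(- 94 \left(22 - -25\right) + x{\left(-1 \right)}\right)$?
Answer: $-29675$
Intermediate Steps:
$-34087 - \left(- 94 \left(22 - -25\right) + x{\left(-1 \right)}\right) = -34087 - \left(- 94 \left(22 - -25\right) + 6\right) = -34087 - \left(- 94 \left(22 + 25\right) + 6\right) = -34087 - \left(\left(-94\right) 47 + 6\right) = -34087 - \left(-4418 + 6\right) = -34087 - -4412 = -34087 + 4412 = -29675$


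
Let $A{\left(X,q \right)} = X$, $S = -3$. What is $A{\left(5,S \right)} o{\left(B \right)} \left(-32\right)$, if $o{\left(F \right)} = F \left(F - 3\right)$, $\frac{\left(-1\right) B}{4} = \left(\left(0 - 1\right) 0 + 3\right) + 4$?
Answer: $-138880$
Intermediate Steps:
$B = -28$ ($B = - 4 \left(\left(\left(0 - 1\right) 0 + 3\right) + 4\right) = - 4 \left(\left(\left(-1\right) 0 + 3\right) + 4\right) = - 4 \left(\left(0 + 3\right) + 4\right) = - 4 \left(3 + 4\right) = \left(-4\right) 7 = -28$)
$o{\left(F \right)} = F \left(-3 + F\right)$
$A{\left(5,S \right)} o{\left(B \right)} \left(-32\right) = 5 \left(- 28 \left(-3 - 28\right)\right) \left(-32\right) = 5 \left(\left(-28\right) \left(-31\right)\right) \left(-32\right) = 5 \cdot 868 \left(-32\right) = 4340 \left(-32\right) = -138880$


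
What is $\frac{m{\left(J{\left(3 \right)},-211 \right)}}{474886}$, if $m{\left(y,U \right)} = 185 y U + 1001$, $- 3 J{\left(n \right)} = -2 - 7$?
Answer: $- \frac{58052}{237443} \approx -0.24449$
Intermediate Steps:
$J{\left(n \right)} = 3$ ($J{\left(n \right)} = - \frac{-2 - 7}{3} = \left(- \frac{1}{3}\right) \left(-9\right) = 3$)
$m{\left(y,U \right)} = 1001 + 185 U y$ ($m{\left(y,U \right)} = 185 U y + 1001 = 1001 + 185 U y$)
$\frac{m{\left(J{\left(3 \right)},-211 \right)}}{474886} = \frac{1001 + 185 \left(-211\right) 3}{474886} = \left(1001 - 117105\right) \frac{1}{474886} = \left(-116104\right) \frac{1}{474886} = - \frac{58052}{237443}$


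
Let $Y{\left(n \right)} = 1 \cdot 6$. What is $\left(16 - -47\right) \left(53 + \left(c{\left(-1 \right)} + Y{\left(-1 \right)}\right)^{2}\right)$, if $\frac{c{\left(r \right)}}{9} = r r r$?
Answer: $3906$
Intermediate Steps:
$Y{\left(n \right)} = 6$
$c{\left(r \right)} = 9 r^{3}$ ($c{\left(r \right)} = 9 r r r = 9 r^{2} r = 9 r^{3}$)
$\left(16 - -47\right) \left(53 + \left(c{\left(-1 \right)} + Y{\left(-1 \right)}\right)^{2}\right) = \left(16 - -47\right) \left(53 + \left(9 \left(-1\right)^{3} + 6\right)^{2}\right) = \left(16 + 47\right) \left(53 + \left(9 \left(-1\right) + 6\right)^{2}\right) = 63 \left(53 + \left(-9 + 6\right)^{2}\right) = 63 \left(53 + \left(-3\right)^{2}\right) = 63 \left(53 + 9\right) = 63 \cdot 62 = 3906$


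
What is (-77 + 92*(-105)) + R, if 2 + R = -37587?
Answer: -47326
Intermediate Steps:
R = -37589 (R = -2 - 37587 = -37589)
(-77 + 92*(-105)) + R = (-77 + 92*(-105)) - 37589 = (-77 - 9660) - 37589 = -9737 - 37589 = -47326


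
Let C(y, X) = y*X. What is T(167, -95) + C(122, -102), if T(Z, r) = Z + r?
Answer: -12372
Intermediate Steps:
C(y, X) = X*y
T(167, -95) + C(122, -102) = (167 - 95) - 102*122 = 72 - 12444 = -12372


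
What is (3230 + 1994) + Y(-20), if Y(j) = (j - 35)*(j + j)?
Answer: 7424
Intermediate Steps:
Y(j) = 2*j*(-35 + j) (Y(j) = (-35 + j)*(2*j) = 2*j*(-35 + j))
(3230 + 1994) + Y(-20) = (3230 + 1994) + 2*(-20)*(-35 - 20) = 5224 + 2*(-20)*(-55) = 5224 + 2200 = 7424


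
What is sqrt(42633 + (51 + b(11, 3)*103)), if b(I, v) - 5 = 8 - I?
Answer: sqrt(42890) ≈ 207.10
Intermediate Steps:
b(I, v) = 13 - I (b(I, v) = 5 + (8 - I) = 13 - I)
sqrt(42633 + (51 + b(11, 3)*103)) = sqrt(42633 + (51 + (13 - 1*11)*103)) = sqrt(42633 + (51 + (13 - 11)*103)) = sqrt(42633 + (51 + 2*103)) = sqrt(42633 + (51 + 206)) = sqrt(42633 + 257) = sqrt(42890)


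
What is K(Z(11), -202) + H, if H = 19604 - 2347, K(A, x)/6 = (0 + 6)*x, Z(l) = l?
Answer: 9985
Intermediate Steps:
K(A, x) = 36*x (K(A, x) = 6*((0 + 6)*x) = 6*(6*x) = 36*x)
H = 17257
K(Z(11), -202) + H = 36*(-202) + 17257 = -7272 + 17257 = 9985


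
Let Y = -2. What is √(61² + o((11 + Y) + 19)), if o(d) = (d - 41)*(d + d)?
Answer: √2993 ≈ 54.708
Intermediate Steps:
o(d) = 2*d*(-41 + d) (o(d) = (-41 + d)*(2*d) = 2*d*(-41 + d))
√(61² + o((11 + Y) + 19)) = √(61² + 2*((11 - 2) + 19)*(-41 + ((11 - 2) + 19))) = √(3721 + 2*(9 + 19)*(-41 + (9 + 19))) = √(3721 + 2*28*(-41 + 28)) = √(3721 + 2*28*(-13)) = √(3721 - 728) = √2993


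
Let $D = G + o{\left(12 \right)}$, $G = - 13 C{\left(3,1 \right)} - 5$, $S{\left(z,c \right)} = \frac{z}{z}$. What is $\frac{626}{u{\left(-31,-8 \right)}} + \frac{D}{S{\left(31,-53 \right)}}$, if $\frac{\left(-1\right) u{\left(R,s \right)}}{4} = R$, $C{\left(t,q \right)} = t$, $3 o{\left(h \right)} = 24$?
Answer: $- \frac{1919}{62} \approx -30.952$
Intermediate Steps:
$o{\left(h \right)} = 8$ ($o{\left(h \right)} = \frac{1}{3} \cdot 24 = 8$)
$u{\left(R,s \right)} = - 4 R$
$S{\left(z,c \right)} = 1$
$G = -44$ ($G = \left(-13\right) 3 - 5 = -39 - 5 = -44$)
$D = -36$ ($D = -44 + 8 = -36$)
$\frac{626}{u{\left(-31,-8 \right)}} + \frac{D}{S{\left(31,-53 \right)}} = \frac{626}{\left(-4\right) \left(-31\right)} - \frac{36}{1} = \frac{626}{124} - 36 = 626 \cdot \frac{1}{124} - 36 = \frac{313}{62} - 36 = - \frac{1919}{62}$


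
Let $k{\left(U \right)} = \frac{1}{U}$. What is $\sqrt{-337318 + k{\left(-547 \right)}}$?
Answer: $\frac{i \sqrt{100928582009}}{547} \approx 580.79 i$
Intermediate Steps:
$\sqrt{-337318 + k{\left(-547 \right)}} = \sqrt{-337318 + \frac{1}{-547}} = \sqrt{-337318 - \frac{1}{547}} = \sqrt{- \frac{184512947}{547}} = \frac{i \sqrt{100928582009}}{547}$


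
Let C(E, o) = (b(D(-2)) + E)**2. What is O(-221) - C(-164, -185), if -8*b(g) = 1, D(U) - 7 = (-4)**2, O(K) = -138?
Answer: -1732801/64 ≈ -27075.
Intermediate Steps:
D(U) = 23 (D(U) = 7 + (-4)**2 = 7 + 16 = 23)
b(g) = -1/8 (b(g) = -1/8*1 = -1/8)
C(E, o) = (-1/8 + E)**2
O(-221) - C(-164, -185) = -138 - (-1 + 8*(-164))**2/64 = -138 - (-1 - 1312)**2/64 = -138 - (-1313)**2/64 = -138 - 1723969/64 = -1732801/64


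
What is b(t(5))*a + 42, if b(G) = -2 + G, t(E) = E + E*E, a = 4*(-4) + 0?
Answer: -406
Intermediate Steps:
a = -16 (a = -16 + 0 = -16)
t(E) = E + E²
b(t(5))*a + 42 = (-2 + 5*(1 + 5))*(-16) + 42 = (-2 + 5*6)*(-16) + 42 = (-2 + 30)*(-16) + 42 = 28*(-16) + 42 = -448 + 42 = -406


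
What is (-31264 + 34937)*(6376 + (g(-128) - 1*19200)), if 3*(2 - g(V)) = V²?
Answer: -201464050/3 ≈ -6.7155e+7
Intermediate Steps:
g(V) = 2 - V²/3
(-31264 + 34937)*(6376 + (g(-128) - 1*19200)) = (-31264 + 34937)*(6376 + ((2 - ⅓*(-128)²) - 1*19200)) = 3673*(6376 + ((2 - ⅓*16384) - 19200)) = 3673*(6376 + ((2 - 16384/3) - 19200)) = 3673*(6376 + (-16378/3 - 19200)) = 3673*(6376 - 73978/3) = 3673*(-54850/3) = -201464050/3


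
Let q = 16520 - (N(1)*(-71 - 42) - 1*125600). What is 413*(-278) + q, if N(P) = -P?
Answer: 27193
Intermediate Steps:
q = 142007 (q = 16520 - ((-1*1)*(-71 - 42) - 1*125600) = 16520 - (-1*(-113) - 125600) = 16520 - (113 - 125600) = 16520 - 1*(-125487) = 16520 + 125487 = 142007)
413*(-278) + q = 413*(-278) + 142007 = -114814 + 142007 = 27193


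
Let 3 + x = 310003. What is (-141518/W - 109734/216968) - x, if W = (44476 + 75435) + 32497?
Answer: -160172214091514/516682171 ≈ -3.1000e+5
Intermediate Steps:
x = 310000 (x = -3 + 310003 = 310000)
W = 152408 (W = 119911 + 32497 = 152408)
(-141518/W - 109734/216968) - x = (-141518/152408 - 109734/216968) - 1*310000 = (-141518*1/152408 - 109734*1/216968) - 310000 = (-70759/76204 - 54867/108484) - 310000 = -741081514/516682171 - 310000 = -160172214091514/516682171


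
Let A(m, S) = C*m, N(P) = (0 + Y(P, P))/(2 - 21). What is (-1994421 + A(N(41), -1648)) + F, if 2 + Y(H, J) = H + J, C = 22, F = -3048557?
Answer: -95818342/19 ≈ -5.0431e+6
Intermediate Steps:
Y(H, J) = -2 + H + J (Y(H, J) = -2 + (H + J) = -2 + H + J)
N(P) = 2/19 - 2*P/19 (N(P) = (0 + (-2 + P + P))/(2 - 21) = (0 + (-2 + 2*P))/(-19) = (-2 + 2*P)*(-1/19) = 2/19 - 2*P/19)
A(m, S) = 22*m
(-1994421 + A(N(41), -1648)) + F = (-1994421 + 22*(2/19 - 2/19*41)) - 3048557 = (-1994421 + 22*(2/19 - 82/19)) - 3048557 = (-1994421 + 22*(-80/19)) - 3048557 = (-1994421 - 1760/19) - 3048557 = -37895759/19 - 3048557 = -95818342/19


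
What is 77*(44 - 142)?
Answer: -7546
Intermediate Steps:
77*(44 - 142) = 77*(-98) = -7546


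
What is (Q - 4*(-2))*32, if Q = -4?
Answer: 128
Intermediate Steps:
(Q - 4*(-2))*32 = (-4 - 4*(-2))*32 = (-4 + 8)*32 = 4*32 = 128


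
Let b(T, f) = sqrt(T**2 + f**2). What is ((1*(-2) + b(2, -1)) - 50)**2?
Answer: (52 - sqrt(5))**2 ≈ 2476.4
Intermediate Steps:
((1*(-2) + b(2, -1)) - 50)**2 = ((1*(-2) + sqrt(2**2 + (-1)**2)) - 50)**2 = ((-2 + sqrt(4 + 1)) - 50)**2 = ((-2 + sqrt(5)) - 50)**2 = (-52 + sqrt(5))**2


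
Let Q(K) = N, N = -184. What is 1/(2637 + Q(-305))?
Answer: 1/2453 ≈ 0.00040766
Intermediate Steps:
Q(K) = -184
1/(2637 + Q(-305)) = 1/(2637 - 184) = 1/2453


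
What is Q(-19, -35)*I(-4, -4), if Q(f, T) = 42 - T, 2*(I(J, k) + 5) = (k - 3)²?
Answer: 3003/2 ≈ 1501.5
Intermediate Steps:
I(J, k) = -5 + (-3 + k)²/2 (I(J, k) = -5 + (k - 3)²/2 = -5 + (-3 + k)²/2)
Q(-19, -35)*I(-4, -4) = (42 - 1*(-35))*(-5 + (-3 - 4)²/2) = (42 + 35)*(-5 + (½)*(-7)²) = 77*(-5 + (½)*49) = 77*(-5 + 49/2) = 77*(39/2) = 3003/2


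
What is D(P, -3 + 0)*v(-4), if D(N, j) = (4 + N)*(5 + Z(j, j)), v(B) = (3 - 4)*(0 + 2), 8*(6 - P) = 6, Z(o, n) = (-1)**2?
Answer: -111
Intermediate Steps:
Z(o, n) = 1
P = 21/4 (P = 6 - 1/8*6 = 6 - 3/4 = 21/4 ≈ 5.2500)
v(B) = -2 (v(B) = -1*2 = -2)
D(N, j) = 24 + 6*N (D(N, j) = (4 + N)*(5 + 1) = (4 + N)*6 = 24 + 6*N)
D(P, -3 + 0)*v(-4) = (24 + 6*(21/4))*(-2) = (24 + 63/2)*(-2) = (111/2)*(-2) = -111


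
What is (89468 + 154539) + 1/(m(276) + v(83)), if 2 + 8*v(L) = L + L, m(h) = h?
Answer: 144696153/593 ≈ 2.4401e+5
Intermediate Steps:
v(L) = -¼ + L/4 (v(L) = -¼ + (L + L)/8 = -¼ + (2*L)/8 = -¼ + L/4)
(89468 + 154539) + 1/(m(276) + v(83)) = (89468 + 154539) + 1/(276 + (-¼ + (¼)*83)) = 244007 + 1/(276 + (-¼ + 83/4)) = 244007 + 1/(276 + 41/2) = 244007 + 1/(593/2) = 244007 + 2/593 = 144696153/593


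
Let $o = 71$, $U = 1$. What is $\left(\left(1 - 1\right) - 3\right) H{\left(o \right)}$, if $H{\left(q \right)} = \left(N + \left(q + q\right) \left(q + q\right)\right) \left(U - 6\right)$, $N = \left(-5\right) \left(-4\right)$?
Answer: $302760$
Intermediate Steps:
$N = 20$
$H{\left(q \right)} = -100 - 20 q^{2}$ ($H{\left(q \right)} = \left(20 + \left(q + q\right) \left(q + q\right)\right) \left(1 - 6\right) = \left(20 + 2 q 2 q\right) \left(-5\right) = \left(20 + 4 q^{2}\right) \left(-5\right) = -100 - 20 q^{2}$)
$\left(\left(1 - 1\right) - 3\right) H{\left(o \right)} = \left(\left(1 - 1\right) - 3\right) \left(-100 - 20 \cdot 71^{2}\right) = \left(0 - 3\right) \left(-100 - 100820\right) = - 3 \left(-100 - 100820\right) = \left(-3\right) \left(-100920\right) = 302760$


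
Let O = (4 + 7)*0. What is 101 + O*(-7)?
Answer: 101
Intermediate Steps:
O = 0 (O = 11*0 = 0)
101 + O*(-7) = 101 + 0*(-7) = 101 + 0 = 101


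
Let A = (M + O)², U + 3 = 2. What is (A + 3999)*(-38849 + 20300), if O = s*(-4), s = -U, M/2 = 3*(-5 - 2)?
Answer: -113427135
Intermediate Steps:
U = -1 (U = -3 + 2 = -1)
M = -42 (M = 2*(3*(-5 - 2)) = 2*(3*(-7)) = 2*(-21) = -42)
s = 1 (s = -1*(-1) = 1)
O = -4 (O = 1*(-4) = -4)
A = 2116 (A = (-42 - 4)² = (-46)² = 2116)
(A + 3999)*(-38849 + 20300) = (2116 + 3999)*(-38849 + 20300) = 6115*(-18549) = -113427135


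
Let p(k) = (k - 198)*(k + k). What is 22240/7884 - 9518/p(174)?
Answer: 3622061/914544 ≈ 3.9605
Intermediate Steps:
p(k) = 2*k*(-198 + k) (p(k) = (-198 + k)*(2*k) = 2*k*(-198 + k))
22240/7884 - 9518/p(174) = 22240/7884 - 9518*1/(348*(-198 + 174)) = 22240*(1/7884) - 9518/(2*174*(-24)) = 5560/1971 - 9518/(-8352) = 5560/1971 - 9518*(-1/8352) = 5560/1971 + 4759/4176 = 3622061/914544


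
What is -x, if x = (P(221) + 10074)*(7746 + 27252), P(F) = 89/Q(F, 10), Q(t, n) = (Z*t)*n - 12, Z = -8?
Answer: -3118831353381/8846 ≈ -3.5257e+8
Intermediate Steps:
Q(t, n) = -12 - 8*n*t (Q(t, n) = (-8*t)*n - 12 = -8*n*t - 12 = -12 - 8*n*t)
P(F) = 89/(-12 - 80*F) (P(F) = 89/(-12 - 8*10*F) = 89/(-12 - 80*F))
x = 3118831353381/8846 (x = (-89/(12 + 80*221) + 10074)*(7746 + 27252) = (-89/(12 + 17680) + 10074)*34998 = (-89/17692 + 10074)*34998 = (178229119/17692)*34998 = 3118831353381/8846 ≈ 3.5257e+8)
-x = -1*3118831353381/8846 = -3118831353381/8846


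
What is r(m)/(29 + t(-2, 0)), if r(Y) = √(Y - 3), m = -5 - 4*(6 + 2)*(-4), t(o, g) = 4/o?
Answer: 2*√30/27 ≈ 0.40572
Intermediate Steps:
m = 123 (m = -5 - 4*8*(-4) = -5 - 32*(-4) = -5 + 128 = 123)
r(Y) = √(-3 + Y)
r(m)/(29 + t(-2, 0)) = √(-3 + 123)/(29 + 4/(-2)) = √120/(29 + 4*(-½)) = (2*√30)/(29 - 2) = (2*√30)/27 = (2*√30)*(1/27) = 2*√30/27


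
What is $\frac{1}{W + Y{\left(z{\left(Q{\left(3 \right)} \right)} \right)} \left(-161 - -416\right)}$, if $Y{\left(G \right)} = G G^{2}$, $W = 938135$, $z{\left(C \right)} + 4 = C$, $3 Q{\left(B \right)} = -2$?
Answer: $\frac{9}{8209975} \approx 1.0962 \cdot 10^{-6}$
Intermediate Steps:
$Q{\left(B \right)} = - \frac{2}{3}$ ($Q{\left(B \right)} = \frac{1}{3} \left(-2\right) = - \frac{2}{3}$)
$z{\left(C \right)} = -4 + C$
$Y{\left(G \right)} = G^{3}$
$\frac{1}{W + Y{\left(z{\left(Q{\left(3 \right)} \right)} \right)} \left(-161 - -416\right)} = \frac{1}{938135 + \left(-4 - \frac{2}{3}\right)^{3} \left(-161 - -416\right)} = \frac{1}{938135 + \left(- \frac{14}{3}\right)^{3} \left(-161 + 416\right)} = \frac{1}{938135 - \frac{233240}{9}} = \frac{1}{\frac{8209975}{9}} = \frac{9}{8209975}$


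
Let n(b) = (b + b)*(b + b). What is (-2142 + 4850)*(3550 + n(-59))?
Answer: 47319592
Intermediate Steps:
n(b) = 4*b² (n(b) = (2*b)*(2*b) = 4*b²)
(-2142 + 4850)*(3550 + n(-59)) = (-2142 + 4850)*(3550 + 4*(-59)²) = 2708*(3550 + 4*3481) = 2708*(3550 + 13924) = 2708*17474 = 47319592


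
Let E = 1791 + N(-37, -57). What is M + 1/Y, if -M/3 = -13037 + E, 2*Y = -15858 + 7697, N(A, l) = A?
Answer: 276241687/8161 ≈ 33849.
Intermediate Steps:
E = 1754 (E = 1791 - 37 = 1754)
Y = -8161/2 (Y = (-15858 + 7697)/2 = (½)*(-8161) = -8161/2 ≈ -4080.5)
M = 33849 (M = -3*(-13037 + 1754) = -3*(-11283) = 33849)
M + 1/Y = 33849 + 1/(-8161/2) = 33849 - 2/8161 = 276241687/8161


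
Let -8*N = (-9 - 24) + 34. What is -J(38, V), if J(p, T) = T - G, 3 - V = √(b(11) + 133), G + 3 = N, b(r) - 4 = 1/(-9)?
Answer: -49/8 + 4*√77/3 ≈ 5.5750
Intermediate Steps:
N = -⅛ (N = -((-9 - 24) + 34)/8 = -(-33 + 34)/8 = -⅛*1 = -⅛ ≈ -0.12500)
b(r) = 35/9 (b(r) = 4 + 1/(-9) = 4 - ⅑ = 35/9)
G = -25/8 (G = -3 - ⅛ = -25/8 ≈ -3.1250)
V = 3 - 4*√77/3 (V = 3 - √(35/9 + 133) = 3 - √(1232/9) = 3 - 4*√77/3 ≈ -8.7000)
J(p, T) = 25/8 + T (J(p, T) = T - 1*(-25/8) = T + 25/8 = 25/8 + T)
-J(38, V) = -(25/8 + (3 - 4*√77/3)) = -(49/8 - 4*√77/3) = -49/8 + 4*√77/3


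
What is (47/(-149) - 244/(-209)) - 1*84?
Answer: -2589311/31141 ≈ -83.148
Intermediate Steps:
(47/(-149) - 244/(-209)) - 1*84 = (47*(-1/149) - 244*(-1/209)) - 84 = (-47/149 + 244/209) - 84 = 26533/31141 - 84 = -2589311/31141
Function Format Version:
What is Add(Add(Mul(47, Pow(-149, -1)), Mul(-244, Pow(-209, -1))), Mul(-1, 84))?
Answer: Rational(-2589311, 31141) ≈ -83.148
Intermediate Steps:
Add(Add(Mul(47, Pow(-149, -1)), Mul(-244, Pow(-209, -1))), Mul(-1, 84)) = Add(Add(Mul(47, Rational(-1, 149)), Mul(-244, Rational(-1, 209))), -84) = Add(Add(Rational(-47, 149), Rational(244, 209)), -84) = Add(Rational(26533, 31141), -84) = Rational(-2589311, 31141)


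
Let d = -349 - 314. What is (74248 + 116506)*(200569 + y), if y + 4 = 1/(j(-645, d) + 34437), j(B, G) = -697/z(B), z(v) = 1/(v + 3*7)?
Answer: 17957236529124404/469365 ≈ 3.8259e+10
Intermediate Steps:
z(v) = 1/(21 + v) (z(v) = 1/(v + 21) = 1/(21 + v))
d = -663
j(B, G) = -14637 - 697*B (j(B, G) = -(14637 + 697*B) = -697*(21 + B) = -14637 - 697*B)
y = -1877459/469365 (y = -4 + 1/((-14637 - 697*(-645)) + 34437) = -4 + 1/((-14637 + 449565) + 34437) = -4 + 1/(434928 + 34437) = -4 + 1/469365 = -1877459/469365 ≈ -4.0000)
(74248 + 116506)*(200569 + y) = (74248 + 116506)*(200569 - 1877459/469365) = 190754*(94138191226/469365) = 17957236529124404/469365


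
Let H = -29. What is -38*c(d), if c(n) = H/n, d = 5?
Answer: 1102/5 ≈ 220.40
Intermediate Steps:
c(n) = -29/n
-38*c(d) = -(-1102)/5 = -38*(-29/5) = 1102/5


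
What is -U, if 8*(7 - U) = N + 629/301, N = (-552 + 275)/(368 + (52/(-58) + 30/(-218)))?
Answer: -9543266965/1396614716 ≈ -6.8331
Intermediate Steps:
N = -875597/1159979 (N = -277/(368 + (52*(-1/58) + 30*(-1/218))) = -277/(368 + (-26/29 - 15/109)) = -277/(368 - 3269/3161) = -277/1159979/3161 = -277*3161/1159979 = -875597/1159979 ≈ -0.75484)
U = 9543266965/1396614716 (U = 7 - (-875597/1159979 + 629/301)/8 = 7 - ⅛*466072094/349153679 = 7 - 233036047/1396614716 = 9543266965/1396614716 ≈ 6.8331)
-U = -1*9543266965/1396614716 = -9543266965/1396614716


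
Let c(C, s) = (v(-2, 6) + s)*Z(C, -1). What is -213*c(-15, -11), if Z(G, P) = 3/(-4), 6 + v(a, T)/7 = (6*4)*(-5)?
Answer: -570627/4 ≈ -1.4266e+5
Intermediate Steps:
v(a, T) = -882 (v(a, T) = -42 + 7*((6*4)*(-5)) = -42 + 7*(24*(-5)) = -42 + 7*(-120) = -42 - 840 = -882)
Z(G, P) = -¾ (Z(G, P) = 3*(-¼) = -¾)
c(C, s) = 1323/2 - 3*s/4 (c(C, s) = (-882 + s)*(-¾) = 1323/2 - 3*s/4)
-213*c(-15, -11) = -213*(1323/2 - ¾*(-11)) = -213*(1323/2 + 33/4) = -213*2679/4 = -570627/4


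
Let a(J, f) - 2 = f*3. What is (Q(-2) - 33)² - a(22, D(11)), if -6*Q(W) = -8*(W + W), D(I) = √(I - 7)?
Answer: 13153/9 ≈ 1461.4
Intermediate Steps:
D(I) = √(-7 + I)
a(J, f) = 2 + 3*f (a(J, f) = 2 + f*3 = 2 + 3*f)
Q(W) = 8*W/3 (Q(W) = -(-4)*(W + W)/3 = -(-4)*2*W/3 = -(-8)*W/3 = 8*W/3)
(Q(-2) - 33)² - a(22, D(11)) = ((8/3)*(-2) - 33)² - (2 + 3*√(-7 + 11)) = (-16/3 - 33)² - (2 + 3*√4) = (-115/3)² - (2 + 3*2) = 13225/9 - (2 + 6) = 13225/9 - 1*8 = 13225/9 - 8 = 13153/9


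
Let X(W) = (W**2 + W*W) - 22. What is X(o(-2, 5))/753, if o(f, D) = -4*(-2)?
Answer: 106/753 ≈ 0.14077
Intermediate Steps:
o(f, D) = 8
X(W) = -22 + 2*W**2 (X(W) = (W**2 + W**2) - 22 = 2*W**2 - 22 = -22 + 2*W**2)
X(o(-2, 5))/753 = (-22 + 2*8**2)/753 = (-22 + 2*64)*(1/753) = (-22 + 128)*(1/753) = 106*(1/753) = 106/753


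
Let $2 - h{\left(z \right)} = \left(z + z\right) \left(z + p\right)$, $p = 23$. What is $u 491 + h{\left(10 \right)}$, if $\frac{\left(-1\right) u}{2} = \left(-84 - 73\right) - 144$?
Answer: $294924$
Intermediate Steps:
$h{\left(z \right)} = 2 - 2 z \left(23 + z\right)$ ($h{\left(z \right)} = 2 - \left(z + z\right) \left(z + 23\right) = 2 - 2 z \left(23 + z\right)$)
$u = 602$ ($u = - 2 \left(\left(-84 - 73\right) - 144\right) = - 2 \left(-157 - 144\right) = \left(-2\right) \left(-301\right) = 602$)
$u 491 + h{\left(10 \right)} = 602 \cdot 491 - \left(458 + 200\right) = 295582 - 658 = 294924$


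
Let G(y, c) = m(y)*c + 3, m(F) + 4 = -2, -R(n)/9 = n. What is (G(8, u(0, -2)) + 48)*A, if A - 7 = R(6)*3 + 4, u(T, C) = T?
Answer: -7701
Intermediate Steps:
R(n) = -9*n
m(F) = -6 (m(F) = -4 - 2 = -6)
A = -151 (A = 7 + (-9*6*3 + 4) = 7 + (-54*3 + 4) = 7 + (-162 + 4) = 7 - 158 = -151)
G(y, c) = 3 - 6*c (G(y, c) = -6*c + 3 = 3 - 6*c)
(G(8, u(0, -2)) + 48)*A = ((3 - 6*0) + 48)*(-151) = ((3 + 0) + 48)*(-151) = (3 + 48)*(-151) = 51*(-151) = -7701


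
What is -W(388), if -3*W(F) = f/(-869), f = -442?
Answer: 442/2607 ≈ 0.16954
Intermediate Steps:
W(F) = -442/2607 (W(F) = -(-442)/(3*(-869)) = -(-442)*(-1)/(3*869) = -⅓*442/869 = -442/2607)
-W(388) = -1*(-442/2607) = 442/2607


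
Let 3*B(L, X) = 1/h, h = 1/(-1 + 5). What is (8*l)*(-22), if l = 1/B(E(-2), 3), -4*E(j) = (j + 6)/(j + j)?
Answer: -132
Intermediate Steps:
h = ¼ (h = 1/4 = ¼ ≈ 0.25000)
E(j) = -(6 + j)/(8*j) (E(j) = -(j + 6)/(4*(j + j)) = -(6 + j)/(4*(2*j)) = -(6 + j)*1/(2*j)/4 = -(6 + j)/(8*j))
B(L, X) = 4/3 (B(L, X) = 1/(3*(¼)) = (⅓)*4 = 4/3)
l = ¾ (l = 1/(4/3) = ¾ ≈ 0.75000)
(8*l)*(-22) = (8*(¾))*(-22) = 6*(-22) = -132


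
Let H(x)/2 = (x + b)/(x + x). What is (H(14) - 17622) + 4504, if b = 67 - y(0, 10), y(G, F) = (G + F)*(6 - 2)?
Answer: -183611/14 ≈ -13115.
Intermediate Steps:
y(G, F) = 4*F + 4*G (y(G, F) = (F + G)*4 = 4*F + 4*G)
b = 27 (b = 67 - (4*10 + 4*0) = 67 - (40 + 0) = 67 - 1*40 = 67 - 40 = 27)
H(x) = (27 + x)/x (H(x) = 2*((x + 27)/(x + x)) = 2*((27 + x)/((2*x))) = 2*((27 + x)*(1/(2*x))) = 2*((27 + x)/(2*x)) = (27 + x)/x)
(H(14) - 17622) + 4504 = ((27 + 14)/14 - 17622) + 4504 = ((1/14)*41 - 17622) + 4504 = (41/14 - 17622) + 4504 = -246667/14 + 4504 = -183611/14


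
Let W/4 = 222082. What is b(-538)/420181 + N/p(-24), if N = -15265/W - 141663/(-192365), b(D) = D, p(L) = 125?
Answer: 1384523728150371/309490864070885000 ≈ 0.0044736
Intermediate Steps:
W = 888328 (W = 4*222082 = 888328)
N = 122906757739/170883215720 (N = -15265/888328 - 141663/(-192365) = -15265*1/888328 - 141663*(-1/192365) = -15265/888328 + 141663/192365 = 122906757739/170883215720 ≈ 0.71924)
b(-538)/420181 + N/p(-24) = -538/420181 + (122906757739/170883215720)/125 = -538*1/420181 + (122906757739/170883215720)*(1/125) = -538/420181 + 122906757739/21360401965000 = 1384523728150371/309490864070885000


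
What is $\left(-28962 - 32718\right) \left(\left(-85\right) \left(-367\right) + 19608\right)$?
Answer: $-3133529040$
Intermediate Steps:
$\left(-28962 - 32718\right) \left(\left(-85\right) \left(-367\right) + 19608\right) = - 61680 \left(31195 + 19608\right) = \left(-61680\right) 50803 = -3133529040$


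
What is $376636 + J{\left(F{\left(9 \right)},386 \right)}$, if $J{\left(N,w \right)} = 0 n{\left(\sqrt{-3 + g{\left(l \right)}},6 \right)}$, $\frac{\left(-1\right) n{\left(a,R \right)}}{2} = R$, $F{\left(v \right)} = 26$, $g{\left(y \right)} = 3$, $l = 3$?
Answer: $376636$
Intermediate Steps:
$n{\left(a,R \right)} = - 2 R$
$J{\left(N,w \right)} = 0$ ($J{\left(N,w \right)} = 0 \left(\left(-2\right) 6\right) = 0 \left(-12\right) = 0$)
$376636 + J{\left(F{\left(9 \right)},386 \right)} = 376636 + 0 = 376636$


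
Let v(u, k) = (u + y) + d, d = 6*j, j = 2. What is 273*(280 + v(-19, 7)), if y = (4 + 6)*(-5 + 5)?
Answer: 74529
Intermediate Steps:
d = 12 (d = 6*2 = 12)
y = 0 (y = 10*0 = 0)
v(u, k) = 12 + u (v(u, k) = (u + 0) + 12 = u + 12 = 12 + u)
273*(280 + v(-19, 7)) = 273*(280 + (12 - 19)) = 273*(280 - 7) = 273*273 = 74529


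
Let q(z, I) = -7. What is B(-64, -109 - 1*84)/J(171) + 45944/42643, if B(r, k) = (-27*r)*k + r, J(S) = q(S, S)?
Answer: 14224661832/298501 ≈ 47654.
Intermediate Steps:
J(S) = -7
B(r, k) = r - 27*k*r (B(r, k) = -27*k*r + r = r - 27*k*r)
B(-64, -109 - 1*84)/J(171) + 45944/42643 = -64*(1 - 27*(-109 - 1*84))/(-7) + 45944/42643 = -64*(1 - 27*(-109 - 84))*(-⅐) + 45944*(1/42643) = -64*(1 - 27*(-193))*(-⅐) + 45944/42643 = -64*(1 + 5211)*(-⅐) + 45944/42643 = -64*5212*(-⅐) + 45944/42643 = -333568*(-⅐) + 45944/42643 = 333568/7 + 45944/42643 = 14224661832/298501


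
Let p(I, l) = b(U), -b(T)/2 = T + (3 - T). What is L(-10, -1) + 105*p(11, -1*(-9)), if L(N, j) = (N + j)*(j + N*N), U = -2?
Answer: -1719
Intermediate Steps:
b(T) = -6 (b(T) = -2*(T + (3 - T)) = -2*3 = -6)
p(I, l) = -6
L(N, j) = (N + j)*(j + N**2)
L(-10, -1) + 105*p(11, -1*(-9)) = ((-10)**3 + (-1)**2 - 10*(-1) - 1*(-10)**2) + 105*(-6) = (-1000 + 1 + 10 - 1*100) - 630 = (-1000 + 1 + 10 - 100) - 630 = -1089 - 630 = -1719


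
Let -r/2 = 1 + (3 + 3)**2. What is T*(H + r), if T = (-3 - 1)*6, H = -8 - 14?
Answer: 2304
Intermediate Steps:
H = -22
T = -24 (T = -4*6 = -24)
r = -74 (r = -2*(1 + (3 + 3)**2) = -2*(1 + 6**2) = -2*(1 + 36) = -2*37 = -74)
T*(H + r) = -24*(-22 - 74) = -24*(-96) = 2304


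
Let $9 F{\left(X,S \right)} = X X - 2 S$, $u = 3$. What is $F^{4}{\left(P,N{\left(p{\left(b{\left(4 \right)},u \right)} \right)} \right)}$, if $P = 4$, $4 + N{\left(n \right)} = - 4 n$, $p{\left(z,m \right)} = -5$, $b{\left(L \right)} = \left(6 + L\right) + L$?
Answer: $\frac{65536}{6561} \approx 9.9887$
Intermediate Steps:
$b{\left(L \right)} = 6 + 2 L$
$N{\left(n \right)} = -4 - 4 n$
$F{\left(X,S \right)} = - \frac{2 S}{9} + \frac{X^{2}}{9}$ ($F{\left(X,S \right)} = \frac{X X - 2 S}{9} = \frac{X^{2} - 2 S}{9} = - \frac{2 S}{9} + \frac{X^{2}}{9}$)
$F^{4}{\left(P,N{\left(p{\left(b{\left(4 \right)},u \right)} \right)} \right)} = \left(- \frac{2 \left(-4 - -20\right)}{9} + \frac{4^{2}}{9}\right)^{4} = \left(- \frac{2 \left(-4 + 20\right)}{9} + \frac{1}{9} \cdot 16\right)^{4} = \left(\left(- \frac{2}{9}\right) 16 + \frac{16}{9}\right)^{4} = \left(- \frac{32}{9} + \frac{16}{9}\right)^{4} = \left(- \frac{16}{9}\right)^{4} = \frac{65536}{6561}$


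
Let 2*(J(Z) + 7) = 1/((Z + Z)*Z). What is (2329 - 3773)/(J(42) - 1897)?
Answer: 10188864/13434623 ≈ 0.75840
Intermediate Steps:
J(Z) = -7 + 1/(4*Z**2) (J(Z) = -7 + 1/(2*(((Z + Z)*Z))) = -7 + 1/(2*(((2*Z)*Z))) = -7 + 1/(2*((2*Z**2))) = -7 + (1/(2*Z**2))/2 = -7 + 1/(4*Z**2))
(2329 - 3773)/(J(42) - 1897) = (2329 - 3773)/((-7 + (1/4)/42**2) - 1897) = -1444/((-7 + (1/4)*(1/1764)) - 1897) = -1444/((-7 + 1/7056) - 1897) = -1444/(-49391/7056 - 1897) = -1444/(-13434623/7056) = -1444*(-7056/13434623) = 10188864/13434623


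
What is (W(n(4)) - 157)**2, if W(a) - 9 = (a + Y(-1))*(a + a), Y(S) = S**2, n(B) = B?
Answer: 11664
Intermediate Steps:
W(a) = 9 + 2*a*(1 + a) (W(a) = 9 + (a + (-1)**2)*(a + a) = 9 + (a + 1)*(2*a) = 9 + (1 + a)*(2*a) = 9 + 2*a*(1 + a))
(W(n(4)) - 157)**2 = ((9 + 2*4 + 2*4**2) - 157)**2 = ((9 + 8 + 2*16) - 157)**2 = ((9 + 8 + 32) - 157)**2 = (49 - 157)**2 = (-108)**2 = 11664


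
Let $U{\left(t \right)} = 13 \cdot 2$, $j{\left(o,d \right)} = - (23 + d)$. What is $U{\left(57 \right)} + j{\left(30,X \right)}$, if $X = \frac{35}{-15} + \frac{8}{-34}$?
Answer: $\frac{284}{51} \approx 5.5686$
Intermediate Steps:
$X = - \frac{131}{51}$ ($X = 35 \left(- \frac{1}{15}\right) + 8 \left(- \frac{1}{34}\right) = - \frac{7}{3} - \frac{4}{17} = - \frac{131}{51} \approx -2.5686$)
$j{\left(o,d \right)} = -23 - d$
$U{\left(t \right)} = 26$
$U{\left(57 \right)} + j{\left(30,X \right)} = 26 - \frac{1042}{51} = \frac{284}{51}$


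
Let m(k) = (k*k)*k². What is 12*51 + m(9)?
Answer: 7173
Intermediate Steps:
m(k) = k⁴ (m(k) = k²*k² = k⁴)
12*51 + m(9) = 12*51 + 9⁴ = 612 + 6561 = 7173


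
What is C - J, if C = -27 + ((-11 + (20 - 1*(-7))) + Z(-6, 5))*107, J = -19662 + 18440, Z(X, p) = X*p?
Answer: -303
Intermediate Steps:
J = -1222
C = -1525 (C = -27 + ((-11 + (20 - 1*(-7))) - 6*5)*107 = -27 + ((-11 + (20 + 7)) - 30)*107 = -27 + ((-11 + 27) - 30)*107 = -27 + (16 - 30)*107 = -27 - 14*107 = -27 - 1498 = -1525)
C - J = -1525 - 1*(-1222) = -1525 + 1222 = -303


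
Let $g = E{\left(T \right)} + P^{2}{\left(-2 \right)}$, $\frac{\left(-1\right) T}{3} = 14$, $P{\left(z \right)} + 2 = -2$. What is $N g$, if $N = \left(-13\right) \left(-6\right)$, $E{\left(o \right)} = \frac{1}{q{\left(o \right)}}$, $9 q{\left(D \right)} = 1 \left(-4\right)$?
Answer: $\frac{2145}{2} \approx 1072.5$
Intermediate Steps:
$P{\left(z \right)} = -4$ ($P{\left(z \right)} = -2 - 2 = -4$)
$q{\left(D \right)} = - \frac{4}{9}$ ($q{\left(D \right)} = \frac{1 \left(-4\right)}{9} = \frac{1}{9} \left(-4\right) = - \frac{4}{9}$)
$T = -42$ ($T = \left(-3\right) 14 = -42$)
$E{\left(o \right)} = - \frac{9}{4}$ ($E{\left(o \right)} = \frac{1}{- \frac{4}{9}} = - \frac{9}{4}$)
$N = 78$
$g = \frac{55}{4}$ ($g = - \frac{9}{4} + \left(-4\right)^{2} = - \frac{9}{4} + 16 = \frac{55}{4} \approx 13.75$)
$N g = 78 \cdot \frac{55}{4} = \frac{2145}{2}$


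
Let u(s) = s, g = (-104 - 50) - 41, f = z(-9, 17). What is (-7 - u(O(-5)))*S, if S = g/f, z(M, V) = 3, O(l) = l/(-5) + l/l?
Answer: 585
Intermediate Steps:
O(l) = 1 - l/5 (O(l) = l*(-1/5) + 1 = -l/5 + 1 = 1 - l/5)
f = 3
g = -195 (g = -154 - 41 = -195)
S = -65 (S = -195/3 = -195*1/3 = -65)
(-7 - u(O(-5)))*S = (-7 - (1 - 1/5*(-5)))*(-65) = (-7 - (1 + 1))*(-65) = (-7 - 1*2)*(-65) = (-7 - 2)*(-65) = -9*(-65) = 585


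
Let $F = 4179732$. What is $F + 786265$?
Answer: $4965997$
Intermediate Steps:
$F + 786265 = 4179732 + 786265 = 4965997$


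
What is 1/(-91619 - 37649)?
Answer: -1/129268 ≈ -7.7359e-6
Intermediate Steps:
1/(-91619 - 37649) = 1/(-129268) = -1/129268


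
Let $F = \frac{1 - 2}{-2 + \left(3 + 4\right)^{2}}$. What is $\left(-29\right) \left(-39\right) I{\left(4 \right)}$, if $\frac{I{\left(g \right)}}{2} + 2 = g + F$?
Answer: $\frac{210366}{47} \approx 4475.9$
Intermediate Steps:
$F = - \frac{1}{47}$ ($F = - \frac{1}{-2 + 7^{2}} = - \frac{1}{-2 + 49} = - \frac{1}{47} \approx -0.021277$)
$I{\left(g \right)} = - \frac{190}{47} + 2 g$ ($I{\left(g \right)} = -4 + 2 \left(g - \frac{1}{47}\right) = -4 + 2 \left(- \frac{1}{47} + g\right) = -4 + \left(- \frac{2}{47} + 2 g\right) = - \frac{190}{47} + 2 g$)
$\left(-29\right) \left(-39\right) I{\left(4 \right)} = \left(-29\right) \left(-39\right) \left(- \frac{190}{47} + 2 \cdot 4\right) = 1131 \left(- \frac{190}{47} + 8\right) = 1131 \cdot \frac{186}{47} = \frac{210366}{47}$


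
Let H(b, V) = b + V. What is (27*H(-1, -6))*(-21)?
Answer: 3969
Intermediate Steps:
H(b, V) = V + b
(27*H(-1, -6))*(-21) = (27*(-6 - 1))*(-21) = (27*(-7))*(-21) = -189*(-21) = 3969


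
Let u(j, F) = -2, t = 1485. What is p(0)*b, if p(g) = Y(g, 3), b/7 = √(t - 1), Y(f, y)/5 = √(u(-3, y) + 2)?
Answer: 0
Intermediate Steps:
Y(f, y) = 0 (Y(f, y) = 5*√(-2 + 2) = 5*√0 = 5*0 = 0)
b = 14*√371 (b = 7*√(1485 - 1) = 7*√1484 = 7*(2*√371) = 14*√371 ≈ 269.66)
p(g) = 0
p(0)*b = 0*(14*√371) = 0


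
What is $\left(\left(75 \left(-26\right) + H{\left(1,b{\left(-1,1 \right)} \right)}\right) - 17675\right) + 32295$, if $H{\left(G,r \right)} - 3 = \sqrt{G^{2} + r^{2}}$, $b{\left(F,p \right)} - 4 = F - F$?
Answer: $12673 + \sqrt{17} \approx 12677.0$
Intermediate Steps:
$b{\left(F,p \right)} = 4$ ($b{\left(F,p \right)} = 4 + \left(F - F\right) = 4 + 0 = 4$)
$H{\left(G,r \right)} = 3 + \sqrt{G^{2} + r^{2}}$
$\left(\left(75 \left(-26\right) + H{\left(1,b{\left(-1,1 \right)} \right)}\right) - 17675\right) + 32295 = \left(\left(75 \left(-26\right) + \left(3 + \sqrt{1^{2} + 4^{2}}\right)\right) - 17675\right) + 32295 = \left(\left(-1950 + \left(3 + \sqrt{1 + 16}\right)\right) - 17675\right) + 32295 = \left(\left(-1950 + \left(3 + \sqrt{17}\right)\right) - 17675\right) + 32295 = \left(\left(-1947 + \sqrt{17}\right) - 17675\right) + 32295 = \left(-19622 + \sqrt{17}\right) + 32295 = 12673 + \sqrt{17}$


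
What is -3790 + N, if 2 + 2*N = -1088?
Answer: -4335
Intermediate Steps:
N = -545 (N = -1 + (1/2)*(-1088) = -1 - 544 = -545)
-3790 + N = -3790 - 545 = -4335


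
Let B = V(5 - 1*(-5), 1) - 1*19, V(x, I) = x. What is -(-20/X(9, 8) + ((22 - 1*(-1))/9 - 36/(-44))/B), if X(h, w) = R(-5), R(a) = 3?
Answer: 6274/891 ≈ 7.0415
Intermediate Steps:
X(h, w) = 3
B = -9 (B = (5 - 1*(-5)) - 1*19 = (5 + 5) - 19 = 10 - 19 = -9)
-(-20/X(9, 8) + ((22 - 1*(-1))/9 - 36/(-44))/B) = -(-20/3 + ((22 - 1*(-1))/9 - 36/(-44))/(-9)) = -(-20*1/3 + ((22 + 1)*(1/9) - 36*(-1/44))*(-1/9)) = -(-20/3 + (23*(1/9) + 9/11)*(-1/9)) = -(-20/3 + (23/9 + 9/11)*(-1/9)) = -(-20/3 + (334/99)*(-1/9)) = -(-20/3 - 334/891) = -1*(-6274/891) = 6274/891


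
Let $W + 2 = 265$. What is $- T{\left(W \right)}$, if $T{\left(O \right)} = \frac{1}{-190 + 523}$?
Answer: $- \frac{1}{333} \approx -0.003003$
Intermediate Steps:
$W = 263$ ($W = -2 + 265 = 263$)
$T{\left(O \right)} = \frac{1}{333}$
$- T{\left(W \right)} = \left(-1\right) \frac{1}{333} = - \frac{1}{333}$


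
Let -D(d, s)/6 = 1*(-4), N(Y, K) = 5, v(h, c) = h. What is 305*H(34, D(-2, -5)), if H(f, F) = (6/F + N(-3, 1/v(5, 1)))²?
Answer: 134505/16 ≈ 8406.6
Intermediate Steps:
D(d, s) = 24 (D(d, s) = -6*(-4) = 24)
H(f, F) = (5 + 6/F)² (H(f, F) = (6/F + 5)² = (5 + 6/F)²)
305*H(34, D(-2, -5)) = 305*((6 + 5*24)²/24²) = 305*((6 + 120)²/576) = 305*((1/576)*126²) = 305*((1/576)*15876) = 305*(441/16) = 134505/16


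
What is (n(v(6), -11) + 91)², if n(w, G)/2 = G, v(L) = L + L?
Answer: 4761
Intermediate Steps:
v(L) = 2*L
n(w, G) = 2*G
(n(v(6), -11) + 91)² = (2*(-11) + 91)² = (-22 + 91)² = 69² = 4761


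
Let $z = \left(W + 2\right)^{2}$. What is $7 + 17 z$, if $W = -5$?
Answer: $160$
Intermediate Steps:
$z = 9$ ($z = \left(-5 + 2\right)^{2} = \left(-3\right)^{2} = 9$)
$7 + 17 z = 7 + 17 \cdot 9 = 7 + 153 = 160$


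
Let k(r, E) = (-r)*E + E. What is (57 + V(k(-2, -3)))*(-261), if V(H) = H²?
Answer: -36018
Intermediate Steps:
k(r, E) = E - E*r (k(r, E) = -E*r + E = E - E*r)
(57 + V(k(-2, -3)))*(-261) = (57 + (-3*(1 - 1*(-2)))²)*(-261) = (57 + (-3*(1 + 2))²)*(-261) = (57 + (-3*3)²)*(-261) = (57 + (-9)²)*(-261) = (57 + 81)*(-261) = 138*(-261) = -36018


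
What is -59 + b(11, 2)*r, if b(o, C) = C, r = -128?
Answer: -315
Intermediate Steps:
-59 + b(11, 2)*r = -59 + 2*(-128) = -59 - 256 = -315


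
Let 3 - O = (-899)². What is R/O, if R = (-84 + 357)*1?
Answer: -273/808198 ≈ -0.00033779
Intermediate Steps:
R = 273 (R = 273*1 = 273)
O = -808198 (O = 3 - 1*(-899)² = 3 - 1*808201 = 3 - 808201 = -808198)
R/O = 273/(-808198) = 273*(-1/808198) = -273/808198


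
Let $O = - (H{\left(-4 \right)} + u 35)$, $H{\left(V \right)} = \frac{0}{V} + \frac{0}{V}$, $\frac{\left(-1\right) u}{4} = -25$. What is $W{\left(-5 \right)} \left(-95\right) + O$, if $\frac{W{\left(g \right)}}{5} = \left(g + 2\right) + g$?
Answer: $300$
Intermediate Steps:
$u = 100$ ($u = \left(-4\right) \left(-25\right) = 100$)
$W{\left(g \right)} = 10 + 10 g$ ($W{\left(g \right)} = 5 \left(\left(g + 2\right) + g\right) = 5 \left(\left(2 + g\right) + g\right) = 5 \left(2 + 2 g\right) = 10 + 10 g$)
$H{\left(V \right)} = 0$ ($H{\left(V \right)} = 0 + 0 = 0$)
$O = -3500$ ($O = - (0 + 100 \cdot 35) = - (0 + 3500) = \left(-1\right) 3500 = -3500$)
$W{\left(-5 \right)} \left(-95\right) + O = \left(10 + 10 \left(-5\right)\right) \left(-95\right) - 3500 = \left(10 - 50\right) \left(-95\right) - 3500 = \left(-40\right) \left(-95\right) - 3500 = 3800 - 3500 = 300$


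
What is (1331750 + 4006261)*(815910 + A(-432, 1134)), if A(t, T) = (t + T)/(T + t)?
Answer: 4355341893021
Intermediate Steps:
A(t, T) = 1 (A(t, T) = (T + t)/(T + t) = 1)
(1331750 + 4006261)*(815910 + A(-432, 1134)) = (1331750 + 4006261)*(815910 + 1) = 5338011*815911 = 4355341893021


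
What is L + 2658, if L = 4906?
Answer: 7564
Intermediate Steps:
L + 2658 = 4906 + 2658 = 7564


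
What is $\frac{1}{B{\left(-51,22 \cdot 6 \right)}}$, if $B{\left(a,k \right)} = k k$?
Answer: $\frac{1}{17424} \approx 5.7392 \cdot 10^{-5}$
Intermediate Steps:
$B{\left(a,k \right)} = k^{2}$
$\frac{1}{B{\left(-51,22 \cdot 6 \right)}} = \frac{1}{\left(22 \cdot 6\right)^{2}} = \frac{1}{132^{2}} = \frac{1}{17424}$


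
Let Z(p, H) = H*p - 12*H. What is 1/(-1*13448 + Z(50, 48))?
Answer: -1/11624 ≈ -8.6029e-5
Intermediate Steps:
Z(p, H) = -12*H + H*p
1/(-1*13448 + Z(50, 48)) = 1/(-1*13448 + 48*(-12 + 50)) = 1/(-13448 + 48*38) = 1/(-13448 + 1824) = 1/(-11624) = -1/11624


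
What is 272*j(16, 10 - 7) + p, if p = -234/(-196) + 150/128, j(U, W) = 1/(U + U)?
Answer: 34075/3136 ≈ 10.866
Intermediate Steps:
j(U, W) = 1/(2*U)
p = 7419/3136 (p = -234*(-1/196) + 150*(1/128) = 117/98 + 75/64 = 7419/3136 ≈ 2.3658)
272*j(16, 10 - 7) + p = 272*((½)/16) + 7419/3136 = 272*((½)*(1/16)) + 7419/3136 = 272*(1/32) + 7419/3136 = 17/2 + 7419/3136 = 34075/3136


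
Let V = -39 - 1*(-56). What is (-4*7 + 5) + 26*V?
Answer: 419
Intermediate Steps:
V = 17 (V = -39 + 56 = 17)
(-4*7 + 5) + 26*V = (-4*7 + 5) + 26*17 = (-28 + 5) + 442 = -23 + 442 = 419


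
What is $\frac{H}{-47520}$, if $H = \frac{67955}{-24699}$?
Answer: $\frac{13591}{234739296} \approx 5.7898 \cdot 10^{-5}$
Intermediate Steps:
$H = - \frac{67955}{24699}$ ($H = 67955 \left(- \frac{1}{24699}\right) = - \frac{67955}{24699} \approx -2.7513$)
$\frac{H}{-47520} = - \frac{67955}{24699 \left(-47520\right)} = \left(- \frac{67955}{24699}\right) \left(- \frac{1}{47520}\right) = \frac{13591}{234739296}$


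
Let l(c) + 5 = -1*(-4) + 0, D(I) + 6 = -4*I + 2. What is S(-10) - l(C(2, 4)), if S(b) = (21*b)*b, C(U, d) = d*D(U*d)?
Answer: 2101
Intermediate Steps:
D(I) = -4 - 4*I (D(I) = -6 + (-4*I + 2) = -6 + (2 - 4*I) = -4 - 4*I)
C(U, d) = d*(-4 - 4*U*d)
S(b) = 21*b**2
l(c) = -1 (l(c) = -5 + (-1*(-4) + 0) = -5 + (4 + 0) = -5 + 4 = -1)
S(-10) - l(C(2, 4)) = 21*(-10)**2 - 1*(-1) = 21*100 + 1 = 2100 + 1 = 2101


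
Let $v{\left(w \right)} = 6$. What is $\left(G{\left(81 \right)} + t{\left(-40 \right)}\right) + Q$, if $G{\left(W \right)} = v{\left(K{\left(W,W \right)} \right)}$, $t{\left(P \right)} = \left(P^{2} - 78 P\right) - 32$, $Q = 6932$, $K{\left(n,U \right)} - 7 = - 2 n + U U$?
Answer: $11626$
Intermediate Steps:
$K{\left(n,U \right)} = 7 + U^{2} - 2 n$ ($K{\left(n,U \right)} = 7 + \left(- 2 n + U U\right) = 7 + \left(- 2 n + U^{2}\right) = 7 + \left(U^{2} - 2 n\right) = 7 + U^{2} - 2 n$)
$t{\left(P \right)} = -32 + P^{2} - 78 P$
$G{\left(W \right)} = 6$
$\left(G{\left(81 \right)} + t{\left(-40 \right)}\right) + Q = \left(6 - \left(-3088 - 1600\right)\right) + 6932 = \left(6 + \left(-32 + 1600 + 3120\right)\right) + 6932 = \left(6 + 4688\right) + 6932 = 4694 + 6932 = 11626$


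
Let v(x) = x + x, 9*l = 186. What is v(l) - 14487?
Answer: -43337/3 ≈ -14446.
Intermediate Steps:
l = 62/3 (l = (⅑)*186 = 62/3 ≈ 20.667)
v(x) = 2*x
v(l) - 14487 = 2*(62/3) - 14487 = 124/3 - 14487 = -43337/3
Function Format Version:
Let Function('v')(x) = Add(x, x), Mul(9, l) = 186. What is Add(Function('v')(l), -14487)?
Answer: Rational(-43337, 3) ≈ -14446.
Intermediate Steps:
l = Rational(62, 3) (l = Mul(Rational(1, 9), 186) = Rational(62, 3) ≈ 20.667)
Function('v')(x) = Mul(2, x)
Add(Function('v')(l), -14487) = Add(Mul(2, Rational(62, 3)), -14487) = Add(Rational(124, 3), -14487) = Rational(-43337, 3)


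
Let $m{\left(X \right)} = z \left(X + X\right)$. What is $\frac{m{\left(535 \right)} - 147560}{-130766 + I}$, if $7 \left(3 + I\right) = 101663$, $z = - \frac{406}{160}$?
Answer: $\frac{8415407}{6509760} \approx 1.2927$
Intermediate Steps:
$z = - \frac{203}{80}$ ($z = \left(-406\right) \frac{1}{160} = - \frac{203}{80} \approx -2.5375$)
$m{\left(X \right)} = - \frac{203 X}{40}$ ($m{\left(X \right)} = - \frac{203 \left(X + X\right)}{80} = - \frac{203 \cdot 2 X}{80} = - \frac{203 X}{40}$)
$I = \frac{101642}{7}$ ($I = -3 + \frac{1}{7} \cdot 101663 = -3 + \frac{101663}{7} = \frac{101642}{7} \approx 14520.0$)
$\frac{m{\left(535 \right)} - 147560}{-130766 + I} = \frac{\left(- \frac{203}{40}\right) 535 - 147560}{-130766 + \frac{101642}{7}} = \frac{- \frac{21721}{8} - 147560}{- \frac{813720}{7}} = \left(- \frac{1202201}{8}\right) \left(- \frac{7}{813720}\right) = \frac{8415407}{6509760}$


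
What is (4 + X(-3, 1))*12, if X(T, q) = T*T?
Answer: 156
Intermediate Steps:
X(T, q) = T²
(4 + X(-3, 1))*12 = (4 + (-3)²)*12 = (4 + 9)*12 = 13*12 = 156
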